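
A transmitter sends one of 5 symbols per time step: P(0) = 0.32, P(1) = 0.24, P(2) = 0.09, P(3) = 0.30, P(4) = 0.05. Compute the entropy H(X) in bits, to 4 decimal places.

H = −Σ pᵢ log₂ pᵢ.
−0.32·log₂(0.32) = 0.5260
−0.24·log₂(0.24) = 0.4941
−0.09·log₂(0.09) = 0.3127
−0.30·log₂(0.30) = 0.5211
−0.05·log₂(0.05) = 0.2161
Sum ≈ 2.0700 → 2.0700 bits.

2.0700 bits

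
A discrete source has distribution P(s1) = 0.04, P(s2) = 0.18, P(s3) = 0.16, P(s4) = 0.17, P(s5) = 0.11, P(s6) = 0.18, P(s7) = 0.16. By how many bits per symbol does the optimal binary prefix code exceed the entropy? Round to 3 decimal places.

Entropy H = −Σ p log₂ p ≈ 2.7073 bits.
Huffman merges: 1/25+11/100→3/20; 3/20+4/25→31/100; 4/25+17/100→33/100; 9/50+9/50→9/25; 31/100+33/100→16/25; 9/25+16/25→1. L = 279/100 ≈ 2.7900.
L − H = 2.7900 − 2.7073 = 0.083 bits.

0.083 bits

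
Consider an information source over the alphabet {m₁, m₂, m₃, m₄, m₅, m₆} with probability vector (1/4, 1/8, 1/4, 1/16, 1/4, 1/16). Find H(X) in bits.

2.375 bits

Each probability is a power of 1/2, so log₂(1/p) is an integer.
H = Σ p·log₂(1/p) = 1/4·2 + 1/8·3 + 1/4·2 + 1/16·4 + 1/4·2 + 1/16·4 = 2.375 bits.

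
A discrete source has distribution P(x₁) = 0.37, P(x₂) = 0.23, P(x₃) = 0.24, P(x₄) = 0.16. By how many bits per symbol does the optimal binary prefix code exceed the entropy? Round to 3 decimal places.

Entropy H = −Σ p log₂ p ≈ 1.9355 bits.
Huffman merges: 4/25+23/100→39/100; 6/25+37/100→61/100; 39/100+61/100→1. L = 2 ≈ 2.0000.
L − H = 2.0000 − 1.9355 = 0.064 bits.

0.064 bits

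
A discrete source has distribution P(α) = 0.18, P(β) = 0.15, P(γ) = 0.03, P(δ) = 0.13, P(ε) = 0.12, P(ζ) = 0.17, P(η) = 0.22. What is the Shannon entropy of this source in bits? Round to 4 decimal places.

H = −Σ pᵢ log₂ pᵢ.
−0.18·log₂(0.18) = 0.4453
−0.15·log₂(0.15) = 0.4105
−0.03·log₂(0.03) = 0.1518
−0.13·log₂(0.13) = 0.3826
−0.12·log₂(0.12) = 0.3671
−0.17·log₂(0.17) = 0.4346
−0.22·log₂(0.22) = 0.4806
Sum ≈ 2.6725 → 2.6725 bits.

2.6725 bits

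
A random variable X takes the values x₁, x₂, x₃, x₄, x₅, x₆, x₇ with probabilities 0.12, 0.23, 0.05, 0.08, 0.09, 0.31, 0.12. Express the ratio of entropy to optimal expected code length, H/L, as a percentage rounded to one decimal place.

Entropy H = −Σ p log₂ p ≈ 2.5659 bits.
Huffman merges: 1/20+2/25→13/100; 9/100+3/25→21/100; 3/25+13/100→1/4; 21/100+23/100→11/25; 1/4+31/100→14/25; 11/25+14/25→1. L = 259/100 ≈ 2.5900.
Efficiency = H/L = 2.5659/2.5900 = 99.1%.

99.1%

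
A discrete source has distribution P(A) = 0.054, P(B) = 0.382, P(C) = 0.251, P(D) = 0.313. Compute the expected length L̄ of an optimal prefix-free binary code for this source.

1.923 bits/symbol

Repeatedly combine the two least-probable nodes; the expected code length is the sum of the merged weights.
merge 27/500 + 251/1000 → 61/200
merge 61/200 + 313/1000 → 309/500
merge 191/500 + 309/500 → 1
L = 61/200 + 309/500 + 1 = 1923/1000 = 1.923 bits/symbol.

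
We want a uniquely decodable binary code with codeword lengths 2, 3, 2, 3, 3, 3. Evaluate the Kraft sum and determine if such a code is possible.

With common denominator 2^3 = 8: Σ 2^(−ℓᵢ) = 2/8 + 1/8 + 2/8 + 1/8 + 1/8 + 1/8 = 8/8 = 1.
Kraft's inequality requires Σ ≤ 1; here Σ = 1 ≤ 1, so such a prefix code exists.

1; yes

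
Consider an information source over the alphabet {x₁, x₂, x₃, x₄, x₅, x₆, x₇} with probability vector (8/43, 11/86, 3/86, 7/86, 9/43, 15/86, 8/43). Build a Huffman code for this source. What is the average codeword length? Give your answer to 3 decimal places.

Repeatedly combine the two least-probable nodes; the expected code length is the sum of the merged weights.
merge 3/86 + 7/86 → 5/43
merge 5/43 + 11/86 → 21/86
merge 15/86 + 8/43 → 31/86
merge 8/43 + 9/43 → 17/43
merge 21/86 + 31/86 → 26/43
merge 17/43 + 26/43 → 1
L = 5/43 + 21/86 + 31/86 + 17/43 + 26/43 + 1 = 117/43 ≈ 2.721 bits/symbol.

2.721 bits/symbol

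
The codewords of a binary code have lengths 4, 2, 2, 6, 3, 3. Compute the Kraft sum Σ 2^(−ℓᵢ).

With common denominator 2^6 = 64: Σ 2^(−ℓᵢ) = 4/64 + 16/64 + 16/64 + 1/64 + 8/64 + 8/64 = 53/64 = 0.828125.

0.828125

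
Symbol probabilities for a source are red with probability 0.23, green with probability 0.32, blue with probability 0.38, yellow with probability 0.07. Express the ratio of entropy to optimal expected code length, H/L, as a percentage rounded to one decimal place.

Entropy H = −Σ p log₂ p ≈ 1.8127 bits.
Huffman merges: 7/100+23/100→3/10; 3/10+8/25→31/50; 19/50+31/50→1. L = 48/25 ≈ 1.9200.
Efficiency = H/L = 1.8127/1.9200 = 94.4%.

94.4%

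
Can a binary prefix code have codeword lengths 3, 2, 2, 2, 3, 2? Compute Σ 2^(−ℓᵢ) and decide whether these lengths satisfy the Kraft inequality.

With common denominator 2^3 = 8: Σ 2^(−ℓᵢ) = 1/8 + 2/8 + 2/8 + 2/8 + 1/8 + 2/8 = 10/8 = 1.25.
Kraft's inequality requires Σ ≤ 1; here Σ = 1.25 > 1, so no such prefix code exists.

1.25; no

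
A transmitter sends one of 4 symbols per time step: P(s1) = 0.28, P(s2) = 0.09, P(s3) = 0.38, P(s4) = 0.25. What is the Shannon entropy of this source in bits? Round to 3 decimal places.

1.857 bits

H = −Σ pᵢ log₂ pᵢ.
−0.28·log₂(0.28) = 0.5142
−0.09·log₂(0.09) = 0.3127
−0.38·log₂(0.38) = 0.5305
−0.25·log₂(0.25) = 0.5000
Sum ≈ 1.8573 → 1.857 bits.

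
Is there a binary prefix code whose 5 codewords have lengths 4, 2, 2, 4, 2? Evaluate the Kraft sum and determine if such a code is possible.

0.875; yes

With common denominator 2^4 = 16: Σ 2^(−ℓᵢ) = 1/16 + 4/16 + 4/16 + 1/16 + 4/16 = 14/16 = 0.875.
Kraft's inequality requires Σ ≤ 1; here Σ = 0.875 ≤ 1, so such a prefix code exists.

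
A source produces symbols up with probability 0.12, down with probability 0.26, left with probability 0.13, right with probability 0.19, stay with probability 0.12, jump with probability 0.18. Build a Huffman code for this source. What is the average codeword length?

2.55 bits/symbol

Repeatedly combine the two least-probable nodes; the expected code length is the sum of the merged weights.
merge 3/25 + 3/25 → 6/25
merge 13/100 + 9/50 → 31/100
merge 19/100 + 6/25 → 43/100
merge 13/50 + 31/100 → 57/100
merge 43/100 + 57/100 → 1
L = 6/25 + 31/100 + 43/100 + 57/100 + 1 = 51/20 = 2.55 bits/symbol.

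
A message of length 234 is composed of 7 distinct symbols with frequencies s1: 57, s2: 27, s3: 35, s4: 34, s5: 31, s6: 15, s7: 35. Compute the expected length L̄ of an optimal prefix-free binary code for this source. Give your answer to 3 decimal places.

Probabilities are the counts divided by 234.
Repeatedly combine the two least-probable nodes; the expected code length is the sum of the merged weights.
merge 5/78 + 3/26 → 7/39
merge 31/234 + 17/117 → 5/18
merge 35/234 + 35/234 → 35/117
merge 7/39 + 19/78 → 11/26
merge 5/18 + 35/117 → 15/26
merge 11/26 + 15/26 → 1
L = 7/39 + 5/18 + 35/117 + 11/26 + 15/26 + 1 = 215/78 ≈ 2.756 bits/symbol.

2.756 bits/symbol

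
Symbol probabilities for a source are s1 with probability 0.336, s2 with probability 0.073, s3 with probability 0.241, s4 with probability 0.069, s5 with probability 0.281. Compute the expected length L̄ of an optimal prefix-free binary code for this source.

2.142 bits/symbol

Repeatedly combine the two least-probable nodes; the expected code length is the sum of the merged weights.
merge 69/1000 + 73/1000 → 71/500
merge 71/500 + 241/1000 → 383/1000
merge 281/1000 + 42/125 → 617/1000
merge 383/1000 + 617/1000 → 1
L = 71/500 + 383/1000 + 617/1000 + 1 = 1071/500 = 2.142 bits/symbol.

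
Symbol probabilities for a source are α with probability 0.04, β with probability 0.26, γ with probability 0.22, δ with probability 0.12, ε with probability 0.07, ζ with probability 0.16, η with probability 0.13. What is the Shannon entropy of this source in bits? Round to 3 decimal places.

2.613 bits

H = −Σ pᵢ log₂ pᵢ.
−0.04·log₂(0.04) = 0.1858
−0.26·log₂(0.26) = 0.5053
−0.22·log₂(0.22) = 0.4806
−0.12·log₂(0.12) = 0.3671
−0.07·log₂(0.07) = 0.2686
−0.16·log₂(0.16) = 0.4230
−0.13·log₂(0.13) = 0.3826
Sum ≈ 2.6129 → 2.613 bits.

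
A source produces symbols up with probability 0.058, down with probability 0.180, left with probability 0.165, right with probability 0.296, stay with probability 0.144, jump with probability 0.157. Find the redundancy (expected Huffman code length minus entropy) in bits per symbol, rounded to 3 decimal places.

0.070 bits

Entropy H = −Σ p log₂ p ≈ 2.4543 bits.
Huffman merges: 29/500+18/125→101/500; 157/1000+33/200→161/500; 9/50+101/500→191/500; 37/125+161/500→309/500; 191/500+309/500→1. L = 631/250 ≈ 2.5240.
L − H = 2.5240 − 2.4543 = 0.070 bits.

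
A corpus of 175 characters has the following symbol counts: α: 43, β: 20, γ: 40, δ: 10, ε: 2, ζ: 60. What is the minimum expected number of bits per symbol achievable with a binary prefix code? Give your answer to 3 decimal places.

Probabilities are the counts divided by 175.
Repeatedly combine the two least-probable nodes; the expected code length is the sum of the merged weights.
merge 2/175 + 2/35 → 12/175
merge 12/175 + 4/35 → 32/175
merge 32/175 + 8/35 → 72/175
merge 43/175 + 12/35 → 103/175
merge 72/175 + 103/175 → 1
L = 12/175 + 32/175 + 72/175 + 103/175 + 1 = 394/175 ≈ 2.251 bits/symbol.

2.251 bits/symbol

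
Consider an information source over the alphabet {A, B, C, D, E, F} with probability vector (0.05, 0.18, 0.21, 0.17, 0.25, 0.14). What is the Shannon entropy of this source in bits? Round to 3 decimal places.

H = −Σ pᵢ log₂ pᵢ.
−0.05·log₂(0.05) = 0.2161
−0.18·log₂(0.18) = 0.4453
−0.21·log₂(0.21) = 0.4728
−0.17·log₂(0.17) = 0.4346
−0.25·log₂(0.25) = 0.5000
−0.14·log₂(0.14) = 0.3971
Sum ≈ 2.4659 → 2.466 bits.

2.466 bits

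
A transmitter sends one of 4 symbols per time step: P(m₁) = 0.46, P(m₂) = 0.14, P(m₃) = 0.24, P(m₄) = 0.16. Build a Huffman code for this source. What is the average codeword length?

Repeatedly combine the two least-probable nodes; the expected code length is the sum of the merged weights.
merge 7/50 + 4/25 → 3/10
merge 6/25 + 3/10 → 27/50
merge 23/50 + 27/50 → 1
L = 3/10 + 27/50 + 1 = 46/25 = 1.84 bits/symbol.

1.84 bits/symbol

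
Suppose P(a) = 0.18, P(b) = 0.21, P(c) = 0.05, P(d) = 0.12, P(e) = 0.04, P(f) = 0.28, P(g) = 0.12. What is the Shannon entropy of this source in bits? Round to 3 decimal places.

H = −Σ pᵢ log₂ pᵢ.
−0.18·log₂(0.18) = 0.4453
−0.21·log₂(0.21) = 0.4728
−0.05·log₂(0.05) = 0.2161
−0.12·log₂(0.12) = 0.3671
−0.04·log₂(0.04) = 0.1858
−0.28·log₂(0.28) = 0.5142
−0.12·log₂(0.12) = 0.3671
Sum ≈ 2.5683 → 2.568 bits.

2.568 bits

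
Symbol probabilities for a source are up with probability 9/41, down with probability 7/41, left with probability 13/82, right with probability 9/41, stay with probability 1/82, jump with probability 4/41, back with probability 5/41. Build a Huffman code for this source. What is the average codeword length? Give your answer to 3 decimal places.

Repeatedly combine the two least-probable nodes; the expected code length is the sum of the merged weights.
merge 1/82 + 4/41 → 9/82
merge 9/82 + 5/41 → 19/82
merge 13/82 + 7/41 → 27/82
merge 9/41 + 9/41 → 18/41
merge 19/82 + 27/82 → 23/41
merge 18/41 + 23/41 → 1
L = 9/82 + 19/82 + 27/82 + 18/41 + 23/41 + 1 = 219/82 ≈ 2.671 bits/symbol.

2.671 bits/symbol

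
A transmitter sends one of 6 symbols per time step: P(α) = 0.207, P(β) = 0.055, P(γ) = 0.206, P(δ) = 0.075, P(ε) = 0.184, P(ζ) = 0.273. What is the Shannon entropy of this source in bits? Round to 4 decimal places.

H = −Σ pᵢ log₂ pᵢ.
−0.207·log₂(0.207) = 0.4704
−0.055·log₂(0.055) = 0.2301
−0.206·log₂(0.206) = 0.4695
−0.075·log₂(0.075) = 0.2803
−0.184·log₂(0.184) = 0.4494
−0.273·log₂(0.273) = 0.5113
Sum ≈ 2.4110 → 2.4110 bits.

2.4110 bits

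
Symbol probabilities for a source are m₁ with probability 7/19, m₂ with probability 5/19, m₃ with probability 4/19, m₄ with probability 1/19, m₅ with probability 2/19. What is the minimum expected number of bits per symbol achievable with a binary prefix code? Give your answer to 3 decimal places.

Repeatedly combine the two least-probable nodes; the expected code length is the sum of the merged weights.
merge 1/19 + 2/19 → 3/19
merge 3/19 + 4/19 → 7/19
merge 5/19 + 7/19 → 12/19
merge 7/19 + 12/19 → 1
L = 3/19 + 7/19 + 12/19 + 1 = 41/19 ≈ 2.158 bits/symbol.

2.158 bits/symbol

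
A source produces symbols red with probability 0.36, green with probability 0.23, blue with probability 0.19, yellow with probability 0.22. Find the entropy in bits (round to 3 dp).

1.954 bits

H = −Σ pᵢ log₂ pᵢ.
−0.36·log₂(0.36) = 0.5306
−0.23·log₂(0.23) = 0.4877
−0.19·log₂(0.19) = 0.4552
−0.22·log₂(0.22) = 0.4806
Sum ≈ 1.9541 → 1.954 bits.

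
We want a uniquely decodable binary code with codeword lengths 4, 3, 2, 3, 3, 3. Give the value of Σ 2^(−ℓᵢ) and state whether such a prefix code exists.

With common denominator 2^4 = 16: Σ 2^(−ℓᵢ) = 1/16 + 2/16 + 4/16 + 2/16 + 2/16 + 2/16 = 13/16 = 0.8125.
Kraft's inequality requires Σ ≤ 1; here Σ = 0.8125 ≤ 1, so such a prefix code exists.

0.8125; yes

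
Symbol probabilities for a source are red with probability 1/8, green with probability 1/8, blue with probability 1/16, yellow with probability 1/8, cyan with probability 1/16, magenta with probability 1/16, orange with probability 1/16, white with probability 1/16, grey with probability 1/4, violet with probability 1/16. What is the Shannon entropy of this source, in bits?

Each probability is a power of 1/2, so log₂(1/p) is an integer.
H = Σ p·log₂(1/p) = 1/8·3 + 1/8·3 + 1/16·4 + 1/8·3 + 1/16·4 + 1/16·4 + 1/16·4 + 1/16·4 + 1/4·2 + 1/16·4 = 3.125 bits.

3.125 bits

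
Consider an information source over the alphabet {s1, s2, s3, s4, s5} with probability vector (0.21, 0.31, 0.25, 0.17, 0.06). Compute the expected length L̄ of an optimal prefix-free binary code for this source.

2.23 bits/symbol

Repeatedly combine the two least-probable nodes; the expected code length is the sum of the merged weights.
merge 3/50 + 17/100 → 23/100
merge 21/100 + 23/100 → 11/25
merge 1/4 + 31/100 → 14/25
merge 11/25 + 14/25 → 1
L = 23/100 + 11/25 + 14/25 + 1 = 223/100 = 2.23 bits/symbol.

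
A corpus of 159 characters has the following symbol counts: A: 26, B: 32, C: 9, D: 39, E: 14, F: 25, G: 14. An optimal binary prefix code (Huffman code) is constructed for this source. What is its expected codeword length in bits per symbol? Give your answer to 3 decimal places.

2.698 bits/symbol

Probabilities are the counts divided by 159.
Repeatedly combine the two least-probable nodes; the expected code length is the sum of the merged weights.
merge 3/53 + 14/159 → 23/159
merge 14/159 + 23/159 → 37/159
merge 25/159 + 26/159 → 17/53
merge 32/159 + 37/159 → 23/53
merge 13/53 + 17/53 → 30/53
merge 23/53 + 30/53 → 1
L = 23/159 + 37/159 + 17/53 + 23/53 + 30/53 + 1 = 143/53 ≈ 2.698 bits/symbol.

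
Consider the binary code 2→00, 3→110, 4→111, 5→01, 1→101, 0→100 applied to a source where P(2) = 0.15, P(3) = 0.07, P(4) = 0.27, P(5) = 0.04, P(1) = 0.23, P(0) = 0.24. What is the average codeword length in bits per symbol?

L̄ = Σ pᵢ·ℓᵢ = 0.15·2 + 0.07·3 + 0.27·3 + 0.04·2 + 0.23·3 + 0.24·3 = 2.81 bits/symbol.

2.81 bits/symbol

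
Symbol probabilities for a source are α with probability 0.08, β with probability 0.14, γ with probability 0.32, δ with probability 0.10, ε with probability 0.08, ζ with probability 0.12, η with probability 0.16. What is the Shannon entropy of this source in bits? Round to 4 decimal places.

2.6284 bits

H = −Σ pᵢ log₂ pᵢ.
−0.08·log₂(0.08) = 0.2915
−0.14·log₂(0.14) = 0.3971
−0.32·log₂(0.32) = 0.5260
−0.10·log₂(0.10) = 0.3322
−0.08·log₂(0.08) = 0.2915
−0.12·log₂(0.12) = 0.3671
−0.16·log₂(0.16) = 0.4230
Sum ≈ 2.6284 → 2.6284 bits.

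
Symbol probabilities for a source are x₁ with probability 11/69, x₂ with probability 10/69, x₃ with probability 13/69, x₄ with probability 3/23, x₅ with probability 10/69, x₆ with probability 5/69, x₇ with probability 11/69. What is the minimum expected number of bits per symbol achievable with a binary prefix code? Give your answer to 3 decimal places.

Repeatedly combine the two least-probable nodes; the expected code length is the sum of the merged weights.
merge 5/69 + 3/23 → 14/69
merge 10/69 + 10/69 → 20/69
merge 11/69 + 11/69 → 22/69
merge 13/69 + 14/69 → 9/23
merge 20/69 + 22/69 → 14/23
merge 9/23 + 14/23 → 1
L = 14/69 + 20/69 + 22/69 + 9/23 + 14/23 + 1 = 194/69 ≈ 2.812 bits/symbol.

2.812 bits/symbol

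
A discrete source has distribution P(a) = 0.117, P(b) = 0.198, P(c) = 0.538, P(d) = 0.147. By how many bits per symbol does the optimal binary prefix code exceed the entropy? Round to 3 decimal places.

Entropy H = −Σ p log₂ p ≈ 1.7125 bits.
Huffman merges: 117/1000+147/1000→33/125; 99/500+33/125→231/500; 231/500+269/500→1. L = 863/500 ≈ 1.7260.
L − H = 1.7260 − 1.7125 = 0.013 bits.

0.013 bits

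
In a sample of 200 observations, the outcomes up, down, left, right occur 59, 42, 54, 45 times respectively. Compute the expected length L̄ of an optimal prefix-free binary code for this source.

2 bits/symbol

Probabilities are the counts divided by 200.
Repeatedly combine the two least-probable nodes; the expected code length is the sum of the merged weights.
merge 21/100 + 9/40 → 87/200
merge 27/100 + 59/200 → 113/200
merge 87/200 + 113/200 → 1
L = 87/200 + 113/200 + 1 = 2 bits/symbol.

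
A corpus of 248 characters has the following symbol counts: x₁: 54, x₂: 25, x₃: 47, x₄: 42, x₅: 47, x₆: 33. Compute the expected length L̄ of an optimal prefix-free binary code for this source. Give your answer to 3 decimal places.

Probabilities are the counts divided by 248.
Repeatedly combine the two least-probable nodes; the expected code length is the sum of the merged weights.
merge 25/248 + 33/248 → 29/124
merge 21/124 + 47/248 → 89/248
merge 47/248 + 27/124 → 101/248
merge 29/124 + 89/248 → 147/248
merge 101/248 + 147/248 → 1
L = 29/124 + 89/248 + 101/248 + 147/248 + 1 = 643/248 ≈ 2.593 bits/symbol.

2.593 bits/symbol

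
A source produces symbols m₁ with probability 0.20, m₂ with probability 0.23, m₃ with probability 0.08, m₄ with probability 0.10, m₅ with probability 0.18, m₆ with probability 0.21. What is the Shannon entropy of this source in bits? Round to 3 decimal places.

H = −Σ pᵢ log₂ pᵢ.
−0.20·log₂(0.20) = 0.4644
−0.23·log₂(0.23) = 0.4877
−0.08·log₂(0.08) = 0.2915
−0.10·log₂(0.10) = 0.3322
−0.18·log₂(0.18) = 0.4453
−0.21·log₂(0.21) = 0.4728
Sum ≈ 2.4939 → 2.494 bits.

2.494 bits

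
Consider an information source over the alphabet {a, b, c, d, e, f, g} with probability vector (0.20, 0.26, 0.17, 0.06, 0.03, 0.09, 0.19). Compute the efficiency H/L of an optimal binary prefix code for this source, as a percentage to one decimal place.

Entropy H = −Σ p log₂ p ≈ 2.5674 bits.
Huffman merges: 3/100+3/50→9/100; 9/100+9/100→9/50; 17/100+9/50→7/20; 19/100+1/5→39/100; 13/50+7/20→61/100; 39/100+61/100→1. L = 131/50 ≈ 2.6200.
Efficiency = H/L = 2.5674/2.6200 = 98.0%.

98.0%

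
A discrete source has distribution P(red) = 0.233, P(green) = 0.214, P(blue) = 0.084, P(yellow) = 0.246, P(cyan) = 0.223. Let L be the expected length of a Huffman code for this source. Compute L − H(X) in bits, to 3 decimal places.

0.052 bits

Entropy H = −Σ p log₂ p ≈ 2.2463 bits.
Huffman merges: 21/250+107/500→149/500; 223/1000+233/1000→57/125; 123/500+149/500→68/125; 57/125+68/125→1. L = 1149/500 ≈ 2.2980.
L − H = 2.2980 − 2.2463 = 0.052 bits.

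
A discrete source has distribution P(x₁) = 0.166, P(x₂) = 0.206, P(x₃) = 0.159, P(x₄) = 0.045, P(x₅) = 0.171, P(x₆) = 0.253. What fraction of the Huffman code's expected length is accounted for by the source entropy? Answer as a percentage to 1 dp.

Entropy H = −Σ p log₂ p ≈ 2.4601 bits.
Huffman merges: 9/200+159/1000→51/250; 83/500+171/1000→337/1000; 51/250+103/500→41/100; 253/1000+337/1000→59/100; 41/100+59/100→1. L = 2541/1000 ≈ 2.5410.
Efficiency = H/L = 2.4601/2.5410 = 96.8%.

96.8%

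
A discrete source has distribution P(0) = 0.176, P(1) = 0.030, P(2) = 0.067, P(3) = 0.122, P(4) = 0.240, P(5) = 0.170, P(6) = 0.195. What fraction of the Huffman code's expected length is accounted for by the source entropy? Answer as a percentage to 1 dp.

98.2%

Entropy H = −Σ p log₂ p ≈ 2.6131 bits.
Huffman merges: 3/100+67/1000→97/1000; 97/1000+61/500→219/1000; 17/100+22/125→173/500; 39/200+219/1000→207/500; 6/25+173/500→293/500; 207/500+293/500→1. L = 1331/500 ≈ 2.6620.
Efficiency = H/L = 2.6131/2.6620 = 98.2%.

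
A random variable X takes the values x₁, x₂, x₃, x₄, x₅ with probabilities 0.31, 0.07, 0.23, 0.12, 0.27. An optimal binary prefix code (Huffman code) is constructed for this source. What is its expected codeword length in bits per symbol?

Repeatedly combine the two least-probable nodes; the expected code length is the sum of the merged weights.
merge 7/100 + 3/25 → 19/100
merge 19/100 + 23/100 → 21/50
merge 27/100 + 31/100 → 29/50
merge 21/50 + 29/50 → 1
L = 19/100 + 21/50 + 29/50 + 1 = 219/100 = 2.19 bits/symbol.

2.19 bits/symbol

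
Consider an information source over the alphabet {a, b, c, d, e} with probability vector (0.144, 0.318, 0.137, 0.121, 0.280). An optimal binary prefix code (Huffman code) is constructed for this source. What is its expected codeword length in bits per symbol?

Repeatedly combine the two least-probable nodes; the expected code length is the sum of the merged weights.
merge 121/1000 + 137/1000 → 129/500
merge 18/125 + 129/500 → 201/500
merge 7/25 + 159/500 → 299/500
merge 201/500 + 299/500 → 1
L = 129/500 + 201/500 + 299/500 + 1 = 1129/500 = 2.258 bits/symbol.

2.258 bits/symbol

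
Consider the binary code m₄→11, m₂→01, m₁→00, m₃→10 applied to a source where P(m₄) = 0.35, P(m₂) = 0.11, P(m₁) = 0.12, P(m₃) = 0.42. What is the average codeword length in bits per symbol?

L̄ = Σ pᵢ·ℓᵢ = 0.35·2 + 0.11·2 + 0.12·2 + 0.42·2 = 2 bits/symbol.

2 bits/symbol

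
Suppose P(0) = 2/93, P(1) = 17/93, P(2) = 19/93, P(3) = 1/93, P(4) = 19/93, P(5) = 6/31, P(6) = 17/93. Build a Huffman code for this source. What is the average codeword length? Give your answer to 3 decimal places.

2.624 bits/symbol

Repeatedly combine the two least-probable nodes; the expected code length is the sum of the merged weights.
merge 1/93 + 2/93 → 1/31
merge 1/31 + 17/93 → 20/93
merge 17/93 + 6/31 → 35/93
merge 19/93 + 19/93 → 38/93
merge 20/93 + 35/93 → 55/93
merge 38/93 + 55/93 → 1
L = 1/31 + 20/93 + 35/93 + 38/93 + 55/93 + 1 = 244/93 ≈ 2.624 bits/symbol.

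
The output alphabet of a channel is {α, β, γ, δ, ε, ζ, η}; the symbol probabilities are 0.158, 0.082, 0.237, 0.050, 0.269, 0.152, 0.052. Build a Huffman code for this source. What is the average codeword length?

2.596 bits/symbol

Repeatedly combine the two least-probable nodes; the expected code length is the sum of the merged weights.
merge 1/20 + 13/250 → 51/500
merge 41/500 + 51/500 → 23/125
merge 19/125 + 79/500 → 31/100
merge 23/125 + 237/1000 → 421/1000
merge 269/1000 + 31/100 → 579/1000
merge 421/1000 + 579/1000 → 1
L = 51/500 + 23/125 + 31/100 + 421/1000 + 579/1000 + 1 = 649/250 = 2.596 bits/symbol.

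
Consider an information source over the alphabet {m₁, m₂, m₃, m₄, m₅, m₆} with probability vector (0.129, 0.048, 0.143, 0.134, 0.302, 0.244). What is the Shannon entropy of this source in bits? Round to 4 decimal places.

H = −Σ pᵢ log₂ pᵢ.
−0.129·log₂(0.129) = 0.3811
−0.048·log₂(0.048) = 0.2103
−0.143·log₂(0.143) = 0.4012
−0.134·log₂(0.134) = 0.3886
−0.302·log₂(0.302) = 0.5217
−0.244·log₂(0.244) = 0.4966
Sum ≈ 2.3994 → 2.3994 bits.

2.3994 bits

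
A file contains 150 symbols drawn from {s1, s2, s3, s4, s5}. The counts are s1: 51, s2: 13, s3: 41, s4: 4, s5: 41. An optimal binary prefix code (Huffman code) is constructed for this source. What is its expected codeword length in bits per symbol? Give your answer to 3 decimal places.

Probabilities are the counts divided by 150.
Repeatedly combine the two least-probable nodes; the expected code length is the sum of the merged weights.
merge 2/75 + 13/150 → 17/150
merge 17/150 + 41/150 → 29/75
merge 41/150 + 17/50 → 46/75
merge 29/75 + 46/75 → 1
L = 17/150 + 29/75 + 46/75 + 1 = 317/150 ≈ 2.113 bits/symbol.

2.113 bits/symbol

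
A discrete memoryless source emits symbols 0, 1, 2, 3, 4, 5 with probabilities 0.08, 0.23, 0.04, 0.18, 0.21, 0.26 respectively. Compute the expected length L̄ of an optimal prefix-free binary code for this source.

2.42 bits/symbol

Repeatedly combine the two least-probable nodes; the expected code length is the sum of the merged weights.
merge 1/25 + 2/25 → 3/25
merge 3/25 + 9/50 → 3/10
merge 21/100 + 23/100 → 11/25
merge 13/50 + 3/10 → 14/25
merge 11/25 + 14/25 → 1
L = 3/25 + 3/10 + 11/25 + 14/25 + 1 = 121/50 = 2.42 bits/symbol.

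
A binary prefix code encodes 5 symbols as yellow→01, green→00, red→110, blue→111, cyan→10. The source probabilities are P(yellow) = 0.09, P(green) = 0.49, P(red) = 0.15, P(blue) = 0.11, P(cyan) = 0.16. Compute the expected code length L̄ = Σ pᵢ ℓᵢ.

L̄ = Σ pᵢ·ℓᵢ = 0.09·2 + 0.49·2 + 0.15·3 + 0.11·3 + 0.16·2 = 2.26 bits/symbol.

2.26 bits/symbol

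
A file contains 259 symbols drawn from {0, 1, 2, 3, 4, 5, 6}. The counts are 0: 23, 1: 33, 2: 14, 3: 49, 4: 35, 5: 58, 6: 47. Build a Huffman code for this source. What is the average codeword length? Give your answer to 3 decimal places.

Probabilities are the counts divided by 259.
Repeatedly combine the two least-probable nodes; the expected code length is the sum of the merged weights.
merge 2/37 + 23/259 → 1/7
merge 33/259 + 5/37 → 68/259
merge 1/7 + 47/259 → 12/37
merge 7/37 + 58/259 → 107/259
merge 68/259 + 12/37 → 152/259
merge 107/259 + 152/259 → 1
L = 1/7 + 68/259 + 12/37 + 107/259 + 152/259 + 1 = 101/37 ≈ 2.730 bits/symbol.

2.730 bits/symbol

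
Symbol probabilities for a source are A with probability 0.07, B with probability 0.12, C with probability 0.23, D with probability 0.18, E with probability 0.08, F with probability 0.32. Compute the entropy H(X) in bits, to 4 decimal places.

2.3861 bits

H = −Σ pᵢ log₂ pᵢ.
−0.07·log₂(0.07) = 0.2686
−0.12·log₂(0.12) = 0.3671
−0.23·log₂(0.23) = 0.4877
−0.18·log₂(0.18) = 0.4453
−0.08·log₂(0.08) = 0.2915
−0.32·log₂(0.32) = 0.5260
Sum ≈ 2.3861 → 2.3861 bits.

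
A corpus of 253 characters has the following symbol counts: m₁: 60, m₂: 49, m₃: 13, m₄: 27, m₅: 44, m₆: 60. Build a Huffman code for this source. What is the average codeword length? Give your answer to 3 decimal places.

2.490 bits/symbol

Probabilities are the counts divided by 253.
Repeatedly combine the two least-probable nodes; the expected code length is the sum of the merged weights.
merge 13/253 + 27/253 → 40/253
merge 40/253 + 4/23 → 84/253
merge 49/253 + 60/253 → 109/253
merge 60/253 + 84/253 → 144/253
merge 109/253 + 144/253 → 1
L = 40/253 + 84/253 + 109/253 + 144/253 + 1 = 630/253 ≈ 2.490 bits/symbol.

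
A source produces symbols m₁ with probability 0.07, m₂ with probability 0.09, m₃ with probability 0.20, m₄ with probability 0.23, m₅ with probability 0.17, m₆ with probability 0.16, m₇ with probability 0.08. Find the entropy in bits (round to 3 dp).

H = −Σ pᵢ log₂ pᵢ.
−0.07·log₂(0.07) = 0.2686
−0.09·log₂(0.09) = 0.3127
−0.20·log₂(0.20) = 0.4644
−0.23·log₂(0.23) = 0.4877
−0.17·log₂(0.17) = 0.4346
−0.16·log₂(0.16) = 0.4230
−0.08·log₂(0.08) = 0.2915
Sum ≈ 2.6824 → 2.682 bits.

2.682 bits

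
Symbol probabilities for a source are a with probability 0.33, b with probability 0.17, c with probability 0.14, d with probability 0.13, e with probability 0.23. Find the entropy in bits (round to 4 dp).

2.2298 bits

H = −Σ pᵢ log₂ pᵢ.
−0.33·log₂(0.33) = 0.5278
−0.17·log₂(0.17) = 0.4346
−0.14·log₂(0.14) = 0.3971
−0.13·log₂(0.13) = 0.3826
−0.23·log₂(0.23) = 0.4877
Sum ≈ 2.2298 → 2.2298 bits.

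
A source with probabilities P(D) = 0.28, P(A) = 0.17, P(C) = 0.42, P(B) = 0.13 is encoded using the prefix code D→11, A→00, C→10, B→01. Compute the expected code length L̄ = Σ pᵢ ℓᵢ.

2 bits/symbol

L̄ = Σ pᵢ·ℓᵢ = 0.28·2 + 0.17·2 + 0.42·2 + 0.13·2 = 2 bits/symbol.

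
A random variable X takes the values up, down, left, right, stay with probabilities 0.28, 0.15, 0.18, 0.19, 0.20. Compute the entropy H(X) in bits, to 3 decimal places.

2.290 bits

H = −Σ pᵢ log₂ pᵢ.
−0.28·log₂(0.28) = 0.5142
−0.15·log₂(0.15) = 0.4105
−0.18·log₂(0.18) = 0.4453
−0.19·log₂(0.19) = 0.4552
−0.20·log₂(0.20) = 0.4644
Sum ≈ 2.2897 → 2.290 bits.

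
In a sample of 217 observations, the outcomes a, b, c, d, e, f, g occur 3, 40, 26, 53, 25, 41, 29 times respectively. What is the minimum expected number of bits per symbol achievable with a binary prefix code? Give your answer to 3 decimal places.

Probabilities are the counts divided by 217.
Repeatedly combine the two least-probable nodes; the expected code length is the sum of the merged weights.
merge 3/217 + 25/217 → 4/31
merge 26/217 + 4/31 → 54/217
merge 29/217 + 40/217 → 69/217
merge 41/217 + 53/217 → 94/217
merge 54/217 + 69/217 → 123/217
merge 94/217 + 123/217 → 1
L = 4/31 + 54/217 + 69/217 + 94/217 + 123/217 + 1 = 585/217 ≈ 2.696 bits/symbol.

2.696 bits/symbol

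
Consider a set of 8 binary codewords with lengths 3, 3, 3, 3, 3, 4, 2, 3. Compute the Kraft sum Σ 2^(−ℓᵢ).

With common denominator 2^4 = 16: Σ 2^(−ℓᵢ) = 2/16 + 2/16 + 2/16 + 2/16 + 2/16 + 1/16 + 4/16 + 2/16 = 17/16 = 1.0625.

1.0625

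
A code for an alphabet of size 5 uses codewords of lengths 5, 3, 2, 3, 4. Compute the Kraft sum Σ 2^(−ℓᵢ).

0.59375

With common denominator 2^5 = 32: Σ 2^(−ℓᵢ) = 1/32 + 4/32 + 8/32 + 4/32 + 2/32 = 19/32 = 0.59375.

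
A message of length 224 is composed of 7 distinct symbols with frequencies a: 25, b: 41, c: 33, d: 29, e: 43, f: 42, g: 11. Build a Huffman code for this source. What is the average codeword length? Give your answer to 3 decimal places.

Probabilities are the counts divided by 224.
Repeatedly combine the two least-probable nodes; the expected code length is the sum of the merged weights.
merge 11/224 + 25/224 → 9/56
merge 29/224 + 33/224 → 31/112
merge 9/56 + 41/224 → 11/32
merge 3/16 + 43/224 → 85/224
merge 31/112 + 11/32 → 139/224
merge 85/224 + 139/224 → 1
L = 9/56 + 31/112 + 11/32 + 85/224 + 139/224 + 1 = 89/32 ≈ 2.781 bits/symbol.

2.781 bits/symbol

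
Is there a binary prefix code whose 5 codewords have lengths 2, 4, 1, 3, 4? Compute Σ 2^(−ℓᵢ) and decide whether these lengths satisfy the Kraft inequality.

1; yes

With common denominator 2^4 = 16: Σ 2^(−ℓᵢ) = 4/16 + 1/16 + 8/16 + 2/16 + 1/16 = 16/16 = 1.
Kraft's inequality requires Σ ≤ 1; here Σ = 1 ≤ 1, so such a prefix code exists.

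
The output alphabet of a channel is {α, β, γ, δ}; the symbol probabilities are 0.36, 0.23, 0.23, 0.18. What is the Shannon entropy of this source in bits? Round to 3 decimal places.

H = −Σ pᵢ log₂ pᵢ.
−0.36·log₂(0.36) = 0.5306
−0.23·log₂(0.23) = 0.4877
−0.23·log₂(0.23) = 0.4877
−0.18·log₂(0.18) = 0.4453
Sum ≈ 1.9513 → 1.951 bits.

1.951 bits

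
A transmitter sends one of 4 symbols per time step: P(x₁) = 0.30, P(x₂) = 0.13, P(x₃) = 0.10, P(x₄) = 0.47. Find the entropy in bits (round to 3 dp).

H = −Σ pᵢ log₂ pᵢ.
−0.30·log₂(0.30) = 0.5211
−0.13·log₂(0.13) = 0.3826
−0.10·log₂(0.10) = 0.3322
−0.47·log₂(0.47) = 0.5120
Sum ≈ 1.7479 → 1.748 bits.

1.748 bits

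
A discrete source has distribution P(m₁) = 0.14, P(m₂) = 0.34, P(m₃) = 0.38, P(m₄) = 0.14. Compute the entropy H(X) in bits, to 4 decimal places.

H = −Σ pᵢ log₂ pᵢ.
−0.14·log₂(0.14) = 0.3971
−0.34·log₂(0.34) = 0.5292
−0.38·log₂(0.38) = 0.5305
−0.14·log₂(0.14) = 0.3971
Sum ≈ 1.8538 → 1.8538 bits.

1.8538 bits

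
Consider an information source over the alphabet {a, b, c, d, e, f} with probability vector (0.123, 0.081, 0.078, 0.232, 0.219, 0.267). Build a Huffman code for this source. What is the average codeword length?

2.441 bits/symbol

Repeatedly combine the two least-probable nodes; the expected code length is the sum of the merged weights.
merge 39/500 + 81/1000 → 159/1000
merge 123/1000 + 159/1000 → 141/500
merge 219/1000 + 29/125 → 451/1000
merge 267/1000 + 141/500 → 549/1000
merge 451/1000 + 549/1000 → 1
L = 159/1000 + 141/500 + 451/1000 + 549/1000 + 1 = 2441/1000 = 2.441 bits/symbol.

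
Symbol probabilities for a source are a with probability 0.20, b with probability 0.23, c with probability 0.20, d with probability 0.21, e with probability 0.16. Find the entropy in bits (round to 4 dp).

H = −Σ pᵢ log₂ pᵢ.
−0.20·log₂(0.20) = 0.4644
−0.23·log₂(0.23) = 0.4877
−0.20·log₂(0.20) = 0.4644
−0.21·log₂(0.21) = 0.4728
−0.16·log₂(0.16) = 0.4230
Sum ≈ 2.3123 → 2.3123 bits.

2.3123 bits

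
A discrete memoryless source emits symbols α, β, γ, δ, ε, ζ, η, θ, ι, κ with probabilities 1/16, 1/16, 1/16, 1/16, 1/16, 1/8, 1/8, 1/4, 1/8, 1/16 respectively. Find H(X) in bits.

3.125 bits

Each probability is a power of 1/2, so log₂(1/p) is an integer.
H = Σ p·log₂(1/p) = 1/16·4 + 1/16·4 + 1/16·4 + 1/16·4 + 1/16·4 + 1/8·3 + 1/8·3 + 1/4·2 + 1/8·3 + 1/16·4 = 3.125 bits.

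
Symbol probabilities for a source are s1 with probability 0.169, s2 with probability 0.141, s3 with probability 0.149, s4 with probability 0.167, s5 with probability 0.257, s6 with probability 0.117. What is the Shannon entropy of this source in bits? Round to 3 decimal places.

H = −Σ pᵢ log₂ pᵢ.
−0.169·log₂(0.169) = 0.4335
−0.141·log₂(0.141) = 0.3985
−0.149·log₂(0.149) = 0.4092
−0.167·log₂(0.167) = 0.4312
−0.257·log₂(0.257) = 0.5038
−0.117·log₂(0.117) = 0.3622
Sum ≈ 2.5383 → 2.538 bits.

2.538 bits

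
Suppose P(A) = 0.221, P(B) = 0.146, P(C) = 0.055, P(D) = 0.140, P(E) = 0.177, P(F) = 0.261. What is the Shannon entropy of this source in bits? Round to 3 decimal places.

2.462 bits

H = −Σ pᵢ log₂ pᵢ.
−0.221·log₂(0.221) = 0.4813
−0.146·log₂(0.146) = 0.4053
−0.055·log₂(0.055) = 0.2301
−0.140·log₂(0.140) = 0.3971
−0.177·log₂(0.177) = 0.4422
−0.261·log₂(0.261) = 0.5058
Sum ≈ 2.4618 → 2.462 bits.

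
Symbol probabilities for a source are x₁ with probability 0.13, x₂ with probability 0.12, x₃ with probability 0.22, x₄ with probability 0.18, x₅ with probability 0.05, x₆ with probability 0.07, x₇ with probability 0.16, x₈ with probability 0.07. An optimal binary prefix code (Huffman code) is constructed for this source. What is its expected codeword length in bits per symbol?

Repeatedly combine the two least-probable nodes; the expected code length is the sum of the merged weights.
merge 1/20 + 7/100 → 3/25
merge 7/100 + 3/25 → 19/100
merge 3/25 + 13/100 → 1/4
merge 4/25 + 9/50 → 17/50
merge 19/100 + 11/50 → 41/100
merge 1/4 + 17/50 → 59/100
merge 41/100 + 59/100 → 1
L = 3/25 + 19/100 + 1/4 + 17/50 + 41/100 + 59/100 + 1 = 29/10 = 2.9 bits/symbol.

2.9 bits/symbol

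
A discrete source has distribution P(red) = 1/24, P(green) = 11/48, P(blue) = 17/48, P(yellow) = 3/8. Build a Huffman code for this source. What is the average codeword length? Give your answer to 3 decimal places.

1.896 bits/symbol

Repeatedly combine the two least-probable nodes; the expected code length is the sum of the merged weights.
merge 1/24 + 11/48 → 13/48
merge 13/48 + 17/48 → 5/8
merge 3/8 + 5/8 → 1
L = 13/48 + 5/8 + 1 = 91/48 ≈ 1.896 bits/symbol.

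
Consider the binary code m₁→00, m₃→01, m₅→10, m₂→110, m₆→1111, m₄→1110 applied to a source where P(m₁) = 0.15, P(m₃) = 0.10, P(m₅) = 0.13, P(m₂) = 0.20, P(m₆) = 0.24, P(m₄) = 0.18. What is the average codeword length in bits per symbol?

3.04 bits/symbol

L̄ = Σ pᵢ·ℓᵢ = 0.15·2 + 0.10·2 + 0.13·2 + 0.20·3 + 0.24·4 + 0.18·4 = 3.04 bits/symbol.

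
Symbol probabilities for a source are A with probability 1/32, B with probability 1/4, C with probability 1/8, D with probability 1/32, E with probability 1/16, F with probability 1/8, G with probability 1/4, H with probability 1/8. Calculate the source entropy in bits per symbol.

Each probability is a power of 1/2, so log₂(1/p) is an integer.
H = Σ p·log₂(1/p) = 1/32·5 + 1/4·2 + 1/8·3 + 1/32·5 + 1/16·4 + 1/8·3 + 1/4·2 + 1/8·3 = 2.6875 bits.

2.6875 bits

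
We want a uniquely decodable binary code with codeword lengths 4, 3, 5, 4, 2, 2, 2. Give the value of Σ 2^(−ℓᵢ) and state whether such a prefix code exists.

With common denominator 2^5 = 32: Σ 2^(−ℓᵢ) = 2/32 + 4/32 + 1/32 + 2/32 + 8/32 + 8/32 + 8/32 = 33/32 = 1.03125.
Kraft's inequality requires Σ ≤ 1; here Σ = 1.03125 > 1, so no such prefix code exists.

1.03125; no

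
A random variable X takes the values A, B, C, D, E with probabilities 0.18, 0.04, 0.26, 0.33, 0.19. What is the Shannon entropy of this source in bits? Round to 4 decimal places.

2.1194 bits

H = −Σ pᵢ log₂ pᵢ.
−0.18·log₂(0.18) = 0.4453
−0.04·log₂(0.04) = 0.1858
−0.26·log₂(0.26) = 0.5053
−0.33·log₂(0.33) = 0.5278
−0.19·log₂(0.19) = 0.4552
Sum ≈ 2.1194 → 2.1194 bits.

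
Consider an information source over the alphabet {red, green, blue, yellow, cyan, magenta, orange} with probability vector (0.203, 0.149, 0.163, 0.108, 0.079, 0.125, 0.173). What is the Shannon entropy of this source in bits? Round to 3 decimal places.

H = −Σ pᵢ log₂ pᵢ.
−0.203·log₂(0.203) = 0.4670
−0.149·log₂(0.149) = 0.4092
−0.163·log₂(0.163) = 0.4266
−0.108·log₂(0.108) = 0.3468
−0.079·log₂(0.079) = 0.2893
−0.125·log₂(0.125) = 0.3750
−0.173·log₂(0.173) = 0.4379
Sum ≈ 2.7518 → 2.752 bits.

2.752 bits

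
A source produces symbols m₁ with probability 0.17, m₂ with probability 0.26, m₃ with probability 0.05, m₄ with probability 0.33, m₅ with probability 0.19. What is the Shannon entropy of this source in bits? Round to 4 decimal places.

2.1390 bits

H = −Σ pᵢ log₂ pᵢ.
−0.17·log₂(0.17) = 0.4346
−0.26·log₂(0.26) = 0.5053
−0.05·log₂(0.05) = 0.2161
−0.33·log₂(0.33) = 0.5278
−0.19·log₂(0.19) = 0.4552
Sum ≈ 2.1390 → 2.1390 bits.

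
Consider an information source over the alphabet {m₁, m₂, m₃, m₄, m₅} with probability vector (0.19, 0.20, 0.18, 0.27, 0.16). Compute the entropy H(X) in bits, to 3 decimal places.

H = −Σ pᵢ log₂ pᵢ.
−0.19·log₂(0.19) = 0.4552
−0.20·log₂(0.20) = 0.4644
−0.18·log₂(0.18) = 0.4453
−0.27·log₂(0.27) = 0.5100
−0.16·log₂(0.16) = 0.4230
Sum ≈ 2.2980 → 2.298 bits.

2.298 bits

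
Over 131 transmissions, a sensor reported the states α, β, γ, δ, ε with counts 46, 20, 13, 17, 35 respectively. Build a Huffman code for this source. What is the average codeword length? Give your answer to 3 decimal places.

Probabilities are the counts divided by 131.
Repeatedly combine the two least-probable nodes; the expected code length is the sum of the merged weights.
merge 13/131 + 17/131 → 30/131
merge 20/131 + 30/131 → 50/131
merge 35/131 + 46/131 → 81/131
merge 50/131 + 81/131 → 1
L = 30/131 + 50/131 + 81/131 + 1 = 292/131 ≈ 2.229 bits/symbol.

2.229 bits/symbol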